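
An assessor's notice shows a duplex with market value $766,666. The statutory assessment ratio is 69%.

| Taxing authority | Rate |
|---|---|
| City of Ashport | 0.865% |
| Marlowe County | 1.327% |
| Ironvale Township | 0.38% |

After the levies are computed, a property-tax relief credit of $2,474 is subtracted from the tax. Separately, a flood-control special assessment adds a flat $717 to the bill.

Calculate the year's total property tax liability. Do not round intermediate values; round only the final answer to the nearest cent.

Assessed value = $766,666 × 0.69 = $528,999.54
City of Ashport: $528,999.54 × 0.00865 = $4,575.846021
Marlowe County: $528,999.54 × 0.01327 = $7,019.8238958
Ironvale Township: $528,999.54 × 0.0038 = $2,010.198252
Levies subtotal = $13,605.8681688
After credit = $13,605.8681688 − $2,474 = $11,131.8681688
Total = $11,131.8681688 + $717 = $11,848.8681688

$11,848.87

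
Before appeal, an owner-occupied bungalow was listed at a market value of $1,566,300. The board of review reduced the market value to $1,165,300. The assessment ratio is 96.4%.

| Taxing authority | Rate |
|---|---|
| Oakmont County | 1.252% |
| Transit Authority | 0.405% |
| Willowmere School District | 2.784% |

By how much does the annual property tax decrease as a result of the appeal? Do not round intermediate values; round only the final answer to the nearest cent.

$17,167.31

Old assessed value = $1,566,300 × 0.964 = $1,509,913.2
New assessed value = $1,165,300 × 0.964 = $1,123,349.2
Combined rate = 0.01252 + 0.00405 + 0.02784 = 0.04441
Old tax = $1,509,913.2 × 0.04441 = $67,055.245212
New tax = $1,123,349.2 × 0.04441 = $49,887.937972
Reduction = $67,055.245212 − $49,887.937972 = $17,167.30724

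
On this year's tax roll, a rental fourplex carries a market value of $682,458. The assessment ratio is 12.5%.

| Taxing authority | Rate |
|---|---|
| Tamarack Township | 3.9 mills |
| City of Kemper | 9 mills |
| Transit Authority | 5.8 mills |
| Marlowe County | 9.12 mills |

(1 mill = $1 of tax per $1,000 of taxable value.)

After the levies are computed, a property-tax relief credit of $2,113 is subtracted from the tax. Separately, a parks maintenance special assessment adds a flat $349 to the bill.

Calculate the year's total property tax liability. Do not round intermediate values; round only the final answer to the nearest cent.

$609.25

Assessed value = $682,458 × 0.125 = $85,307.25
Tamarack Township: $85,307.25 × 0.0039 = $332.698275
City of Kemper: $85,307.25 × 0.009 = $767.76525
Transit Authority: $85,307.25 × 0.0058 = $494.78205
Marlowe County: $85,307.25 × 0.00912 = $778.00212
Levies subtotal = $2,373.247695
After credit = $2,373.247695 − $2,113 = $260.247695
Total = $260.247695 + $349 = $609.247695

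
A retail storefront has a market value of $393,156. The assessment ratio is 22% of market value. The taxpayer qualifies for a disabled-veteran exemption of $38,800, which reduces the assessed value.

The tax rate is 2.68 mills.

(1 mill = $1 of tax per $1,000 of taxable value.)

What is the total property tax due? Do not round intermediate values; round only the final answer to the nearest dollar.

$128

Assessed value = $393,156 × 0.22 = $86,494.32
Taxable value = $86,494.32 − $38,800 = $47,694.32
Tax = $47,694.32 × 0.00268 = $127.8207776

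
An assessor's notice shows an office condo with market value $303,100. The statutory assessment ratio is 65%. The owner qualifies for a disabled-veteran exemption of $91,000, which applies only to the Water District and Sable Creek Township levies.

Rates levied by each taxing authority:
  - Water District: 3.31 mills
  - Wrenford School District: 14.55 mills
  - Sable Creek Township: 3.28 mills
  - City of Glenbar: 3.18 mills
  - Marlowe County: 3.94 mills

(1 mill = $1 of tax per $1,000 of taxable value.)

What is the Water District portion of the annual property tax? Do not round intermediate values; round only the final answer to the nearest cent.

$350.91

Assessed value = $303,100 × 0.65 = $197,015
Water District taxable value = $197,015 − $91,000 = $106,015
Water District levy = $106,015 × 0.00331 = $350.90965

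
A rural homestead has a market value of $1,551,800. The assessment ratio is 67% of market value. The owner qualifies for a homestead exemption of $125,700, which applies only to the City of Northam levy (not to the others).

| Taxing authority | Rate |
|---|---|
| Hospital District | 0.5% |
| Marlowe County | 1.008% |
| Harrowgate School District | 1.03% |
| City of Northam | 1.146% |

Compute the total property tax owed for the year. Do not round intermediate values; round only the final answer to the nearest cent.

Assessed value = $1,551,800 × 0.67 = $1,039,706
Hospital District: $1,039,706 × 0.005 = $5,198.53
Marlowe County: $1,039,706 × 0.01008 = $10,480.23648
Harrowgate School District: $1,039,706 × 0.0103 = $10,708.9718
City of Northam: ($1,039,706 − $125,700) × 0.01146 = $914,006 × 0.01146 = $10,474.50876
Total = $36,862.24704

$36,862.25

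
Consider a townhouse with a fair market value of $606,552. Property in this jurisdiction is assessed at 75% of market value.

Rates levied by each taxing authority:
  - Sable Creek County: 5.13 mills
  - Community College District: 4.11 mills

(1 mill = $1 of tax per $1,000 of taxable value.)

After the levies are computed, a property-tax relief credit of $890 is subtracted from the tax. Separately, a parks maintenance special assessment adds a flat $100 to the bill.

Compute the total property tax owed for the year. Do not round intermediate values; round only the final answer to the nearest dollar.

$3,413

Assessed value = $606,552 × 0.75 = $454,914
Sable Creek County: $454,914 × 0.00513 = $2,333.70882
Community College District: $454,914 × 0.00411 = $1,869.69654
Levies subtotal = $4,203.40536
After credit = $4,203.40536 − $890 = $3,313.40536
Total = $3,313.40536 + $100 = $3,413.40536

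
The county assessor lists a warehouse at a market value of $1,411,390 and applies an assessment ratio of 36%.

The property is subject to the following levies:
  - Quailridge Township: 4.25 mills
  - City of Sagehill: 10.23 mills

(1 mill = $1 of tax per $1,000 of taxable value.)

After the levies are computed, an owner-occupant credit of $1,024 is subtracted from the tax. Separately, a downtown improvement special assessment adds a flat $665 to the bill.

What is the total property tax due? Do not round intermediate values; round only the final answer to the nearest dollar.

$6,998

Assessed value = $1,411,390 × 0.36 = $508,100.4
Quailridge Township: $508,100.4 × 0.00425 = $2,159.4267
City of Sagehill: $508,100.4 × 0.01023 = $5,197.867092
Levies subtotal = $7,357.293792
After credit = $7,357.293792 − $1,024 = $6,333.293792
Total = $6,333.293792 + $665 = $6,998.293792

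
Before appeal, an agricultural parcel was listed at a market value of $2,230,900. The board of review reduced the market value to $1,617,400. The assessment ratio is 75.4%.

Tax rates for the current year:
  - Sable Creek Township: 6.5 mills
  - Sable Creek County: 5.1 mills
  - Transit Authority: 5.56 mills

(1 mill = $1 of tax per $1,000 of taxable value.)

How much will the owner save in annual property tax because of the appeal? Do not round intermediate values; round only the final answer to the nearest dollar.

$7,938

Old assessed value = $2,230,900 × 0.754 = $1,682,098.6
New assessed value = $1,617,400 × 0.754 = $1,219,519.6
Combined rate = 0.0065 + 0.0051 + 0.00556 = 0.01716
Old tax = $1,682,098.6 × 0.01716 = $28,864.811976
New tax = $1,219,519.6 × 0.01716 = $20,926.956336
Reduction = $28,864.811976 − $20,926.956336 = $7,937.85564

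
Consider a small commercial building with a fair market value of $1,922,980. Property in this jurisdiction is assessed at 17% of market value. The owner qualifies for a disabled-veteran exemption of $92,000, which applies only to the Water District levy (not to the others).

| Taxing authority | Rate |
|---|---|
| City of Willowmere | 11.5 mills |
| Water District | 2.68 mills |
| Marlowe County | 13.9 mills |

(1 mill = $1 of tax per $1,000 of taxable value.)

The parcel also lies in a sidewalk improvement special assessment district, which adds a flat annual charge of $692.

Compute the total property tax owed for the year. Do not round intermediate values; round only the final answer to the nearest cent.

$9,624.98

Assessed value = $1,922,980 × 0.17 = $326,906.6
City of Willowmere: $326,906.6 × 0.0115 = $3,759.4259
Water District: ($326,906.6 − $92,000) × 0.00268 = $234,906.6 × 0.00268 = $629.549688
Marlowe County: $326,906.6 × 0.0139 = $4,544.00174
Levies subtotal = $8,932.977328
Total = $8,932.977328 + $692 = $9,624.977328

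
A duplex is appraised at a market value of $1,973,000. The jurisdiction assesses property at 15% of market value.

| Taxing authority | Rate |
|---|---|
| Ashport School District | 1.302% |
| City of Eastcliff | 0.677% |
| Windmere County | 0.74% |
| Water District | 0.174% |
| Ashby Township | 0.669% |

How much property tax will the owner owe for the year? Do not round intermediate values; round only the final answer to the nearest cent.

Assessed value = $1,973,000 × 0.15 = $295,950
Ashport School District: $295,950 × 0.01302 = $3,853.269
City of Eastcliff: $295,950 × 0.00677 = $2,003.5815
Windmere County: $295,950 × 0.0074 = $2,190.03
Water District: $295,950 × 0.00174 = $514.953
Ashby Township: $295,950 × 0.00669 = $1,979.9055
Total = $3,853.269 + $2,003.5815 + $2,190.03 + $514.953 + $1,979.9055 = $10,541.739

$10,541.74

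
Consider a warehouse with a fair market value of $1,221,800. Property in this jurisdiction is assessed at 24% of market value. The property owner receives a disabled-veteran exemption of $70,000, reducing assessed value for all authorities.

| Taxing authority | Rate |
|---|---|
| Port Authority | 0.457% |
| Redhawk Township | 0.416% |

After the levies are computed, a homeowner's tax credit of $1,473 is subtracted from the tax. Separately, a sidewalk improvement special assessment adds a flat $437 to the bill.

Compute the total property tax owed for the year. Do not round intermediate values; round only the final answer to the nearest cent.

$912.82

Assessed value = $1,221,800 × 0.24 = $293,232
Taxable value = $293,232 − $70,000 = $223,232
Port Authority: $223,232 × 0.00457 = $1,020.17024
Redhawk Township: $223,232 × 0.00416 = $928.64512
Levies subtotal = $1,948.81536
After credit = $1,948.81536 − $1,473 = $475.81536
Total = $475.81536 + $437 = $912.81536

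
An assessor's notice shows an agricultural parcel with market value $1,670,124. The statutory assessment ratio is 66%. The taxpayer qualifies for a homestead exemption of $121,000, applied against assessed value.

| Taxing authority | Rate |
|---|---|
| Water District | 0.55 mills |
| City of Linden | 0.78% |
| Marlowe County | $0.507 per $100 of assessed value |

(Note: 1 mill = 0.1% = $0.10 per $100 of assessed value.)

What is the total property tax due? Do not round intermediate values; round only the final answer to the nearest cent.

Assessed value = $1,670,124 × 0.66 = $1,102,281.84
Taxable value = $1,102,281.84 − $121,000 = $981,281.84
Water District: $981,281.84 × 0.00055 = $539.705012
City of Linden: $981,281.84 × 0.0078 = $7,653.998352
Marlowe County: $981,281.84 × 0.00507 = $4,975.0989288
Total = $13,168.8022928

$13,168.80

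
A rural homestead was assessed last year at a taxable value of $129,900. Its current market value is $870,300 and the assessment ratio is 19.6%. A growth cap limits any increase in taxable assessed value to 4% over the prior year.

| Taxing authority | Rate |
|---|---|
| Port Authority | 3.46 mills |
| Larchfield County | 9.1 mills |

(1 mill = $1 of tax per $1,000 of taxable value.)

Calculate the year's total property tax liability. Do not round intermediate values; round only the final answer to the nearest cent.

$1,696.81

Uncapped assessed value = $870,300 × 0.196 = $170,578.8
Cap limit = $129,900 × 1.04 = $135,096
Taxable assessed value = min($170,578.8, $135,096) = $135,096 (cap binds)
Port Authority: $135,096 × 0.00346 = $467.43216
Larchfield County: $135,096 × 0.0091 = $1,229.3736
Total = $1,696.80576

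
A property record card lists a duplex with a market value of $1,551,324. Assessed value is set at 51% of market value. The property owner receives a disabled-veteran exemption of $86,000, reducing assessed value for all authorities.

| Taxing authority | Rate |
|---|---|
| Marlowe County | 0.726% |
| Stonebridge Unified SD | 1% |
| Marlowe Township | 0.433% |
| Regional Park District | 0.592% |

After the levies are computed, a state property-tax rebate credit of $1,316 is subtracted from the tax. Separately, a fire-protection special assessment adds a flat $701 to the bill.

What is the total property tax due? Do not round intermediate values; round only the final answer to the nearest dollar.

Assessed value = $1,551,324 × 0.51 = $791,175.24
Taxable value = $791,175.24 − $86,000 = $705,175.24
Marlowe County: $705,175.24 × 0.00726 = $5,119.5722424
Stonebridge Unified SD: $705,175.24 × 0.01 = $7,051.7524
Marlowe Township: $705,175.24 × 0.00433 = $3,053.4087892
Regional Park District: $705,175.24 × 0.00592 = $4,174.6374208
Levies subtotal = $19,399.3708524
After credit = $19,399.3708524 − $1,316 = $18,083.3708524
Total = $18,083.3708524 + $701 = $18,784.3708524

$18,784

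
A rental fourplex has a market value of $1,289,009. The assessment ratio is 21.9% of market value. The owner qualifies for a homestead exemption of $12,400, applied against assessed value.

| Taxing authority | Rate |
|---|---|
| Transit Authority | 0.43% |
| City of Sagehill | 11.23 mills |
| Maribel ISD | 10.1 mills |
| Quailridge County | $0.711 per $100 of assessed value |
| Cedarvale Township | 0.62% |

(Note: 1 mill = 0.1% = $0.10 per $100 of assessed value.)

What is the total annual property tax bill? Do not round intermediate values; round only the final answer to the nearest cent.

Assessed value = $1,289,009 × 0.219 = $282,292.971
Taxable value = $282,292.971 − $12,400 = $269,892.971
Transit Authority: $269,892.971 × 0.0043 = $1,160.5397753
City of Sagehill: $269,892.971 × 0.01123 = $3,030.89806433
Maribel ISD: $269,892.971 × 0.0101 = $2,725.9190071
Quailridge County: $269,892.971 × 0.00711 = $1,918.93902381
Cedarvale Township: $269,892.971 × 0.0062 = $1,673.3364202
Total = $10,509.63229074

$10,509.63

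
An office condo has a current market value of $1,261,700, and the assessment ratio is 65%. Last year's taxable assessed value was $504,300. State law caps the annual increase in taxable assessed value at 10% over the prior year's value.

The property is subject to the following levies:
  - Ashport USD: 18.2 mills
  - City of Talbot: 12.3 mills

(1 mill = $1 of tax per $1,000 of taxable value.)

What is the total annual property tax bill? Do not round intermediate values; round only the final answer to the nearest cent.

$16,919.27

Uncapped assessed value = $1,261,700 × 0.65 = $820,105
Cap limit = $504,300 × 1.1 = $554,730
Taxable assessed value = min($820,105, $554,730) = $554,730 (cap binds)
Ashport USD: $554,730 × 0.0182 = $10,096.086
City of Talbot: $554,730 × 0.0123 = $6,823.179
Total = $16,919.265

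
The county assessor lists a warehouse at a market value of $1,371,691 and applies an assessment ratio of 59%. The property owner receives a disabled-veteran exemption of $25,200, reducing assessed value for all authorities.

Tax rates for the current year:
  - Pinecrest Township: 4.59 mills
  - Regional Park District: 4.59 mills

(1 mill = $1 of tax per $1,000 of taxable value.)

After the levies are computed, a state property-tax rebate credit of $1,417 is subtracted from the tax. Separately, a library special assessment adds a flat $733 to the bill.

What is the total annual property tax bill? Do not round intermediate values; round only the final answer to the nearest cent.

$6,514.02

Assessed value = $1,371,691 × 0.59 = $809,297.69
Taxable value = $809,297.69 − $25,200 = $784,097.69
Pinecrest Township: $784,097.69 × 0.00459 = $3,599.0083971
Regional Park District: $784,097.69 × 0.00459 = $3,599.0083971
Levies subtotal = $7,198.0167942
After credit = $7,198.0167942 − $1,417 = $5,781.0167942
Total = $5,781.0167942 + $733 = $6,514.0167942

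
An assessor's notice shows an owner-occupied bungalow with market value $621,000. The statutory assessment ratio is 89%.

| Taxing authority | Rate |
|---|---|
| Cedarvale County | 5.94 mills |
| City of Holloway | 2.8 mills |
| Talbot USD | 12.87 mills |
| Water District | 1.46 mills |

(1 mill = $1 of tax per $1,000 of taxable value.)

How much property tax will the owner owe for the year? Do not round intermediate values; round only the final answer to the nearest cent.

Assessed value = $621,000 × 0.89 = $552,690
Cedarvale County: $552,690 × 0.00594 = $3,282.9786
City of Holloway: $552,690 × 0.0028 = $1,547.532
Talbot USD: $552,690 × 0.01287 = $7,113.1203
Water District: $552,690 × 0.00146 = $806.9274
Total = $3,282.9786 + $1,547.532 + $7,113.1203 + $806.9274 = $12,750.5583

$12,750.56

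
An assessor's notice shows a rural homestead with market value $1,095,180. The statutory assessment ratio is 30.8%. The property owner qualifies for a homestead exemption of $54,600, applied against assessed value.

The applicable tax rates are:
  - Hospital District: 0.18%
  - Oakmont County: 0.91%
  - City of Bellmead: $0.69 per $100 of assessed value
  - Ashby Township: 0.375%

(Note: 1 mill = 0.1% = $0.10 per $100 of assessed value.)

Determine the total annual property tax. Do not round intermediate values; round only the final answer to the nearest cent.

Assessed value = $1,095,180 × 0.308 = $337,315.44
Taxable value = $337,315.44 − $54,600 = $282,715.44
Hospital District: $282,715.44 × 0.0018 = $508.887792
Oakmont County: $282,715.44 × 0.0091 = $2,572.710504
City of Bellmead: $282,715.44 × 0.0069 = $1,950.736536
Ashby Township: $282,715.44 × 0.00375 = $1,060.1829
Total = $6,092.517732

$6,092.52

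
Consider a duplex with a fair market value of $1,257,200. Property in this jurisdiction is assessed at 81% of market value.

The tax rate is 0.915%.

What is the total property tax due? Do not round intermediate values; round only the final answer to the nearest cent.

$9,317.74

Assessed value = $1,257,200 × 0.81 = $1,018,332
Tax = $1,018,332 × 0.00915 = $9,317.7378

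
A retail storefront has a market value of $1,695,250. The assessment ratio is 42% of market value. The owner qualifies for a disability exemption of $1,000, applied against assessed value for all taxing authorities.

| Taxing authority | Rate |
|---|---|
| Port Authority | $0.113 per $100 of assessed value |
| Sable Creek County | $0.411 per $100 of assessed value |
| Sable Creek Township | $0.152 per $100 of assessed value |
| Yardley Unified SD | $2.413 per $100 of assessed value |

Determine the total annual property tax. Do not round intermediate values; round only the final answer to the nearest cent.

$21,962.94

Assessed value = $1,695,250 × 0.42 = $712,005
Taxable value = $712,005 − $1,000 = $711,005
Port Authority: $711,005 × 0.00113 = $803.43565
Sable Creek County: $711,005 × 0.00411 = $2,922.23055
Sable Creek Township: $711,005 × 0.00152 = $1,080.7276
Yardley Unified SD: $711,005 × 0.02413 = $17,156.55065
Total = $803.43565 + $2,922.23055 + $1,080.7276 + $17,156.55065 = $21,962.94445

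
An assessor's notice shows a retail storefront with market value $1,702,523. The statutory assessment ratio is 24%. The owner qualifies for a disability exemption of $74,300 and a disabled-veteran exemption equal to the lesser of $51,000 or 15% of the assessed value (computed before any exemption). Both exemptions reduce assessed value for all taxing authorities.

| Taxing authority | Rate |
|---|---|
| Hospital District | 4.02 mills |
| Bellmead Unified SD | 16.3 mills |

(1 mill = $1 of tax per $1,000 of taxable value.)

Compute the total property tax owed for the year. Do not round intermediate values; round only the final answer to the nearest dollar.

$5,757

Assessed value = $1,702,523 × 0.24 = $408,605.52
Disabled-veteran exemption = min($51,000, 15% × $408,605.52) = min($51,000, $61,290.828) = $51,000 (dollar cap binds)
Taxable value = $408,605.52 − $74,300 − $51,000 = $283,305.52
Hospital District: $283,305.52 × 0.00402 = $1,138.8881904
Bellmead Unified SD: $283,305.52 × 0.0163 = $4,617.879976
Total = $5,756.7681664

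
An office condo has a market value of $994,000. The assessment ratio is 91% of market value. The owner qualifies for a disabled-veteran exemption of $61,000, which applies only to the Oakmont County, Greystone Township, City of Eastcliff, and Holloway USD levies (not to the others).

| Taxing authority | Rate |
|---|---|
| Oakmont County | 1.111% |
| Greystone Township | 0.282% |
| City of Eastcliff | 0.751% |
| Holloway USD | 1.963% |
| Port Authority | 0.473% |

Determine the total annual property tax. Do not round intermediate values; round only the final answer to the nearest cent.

$38,922.66

Assessed value = $994,000 × 0.91 = $904,540
Oakmont County: ($904,540 − $61,000) × 0.01111 = $843,540 × 0.01111 = $9,371.7294
Greystone Township: ($904,540 − $61,000) × 0.00282 = $843,540 × 0.00282 = $2,378.7828
City of Eastcliff: ($904,540 − $61,000) × 0.00751 = $843,540 × 0.00751 = $6,334.9854
Holloway USD: ($904,540 − $61,000) × 0.01963 = $843,540 × 0.01963 = $16,558.6902
Port Authority: $904,540 × 0.00473 = $4,278.4742
Total = $38,922.662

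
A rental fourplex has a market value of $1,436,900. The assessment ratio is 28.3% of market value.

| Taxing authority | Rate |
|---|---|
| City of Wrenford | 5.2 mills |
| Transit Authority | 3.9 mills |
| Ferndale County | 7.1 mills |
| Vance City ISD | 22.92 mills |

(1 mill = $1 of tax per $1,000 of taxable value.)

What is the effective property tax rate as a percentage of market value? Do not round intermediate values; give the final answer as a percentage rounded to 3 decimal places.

Assessed value = $1,436,900 × 0.283 = $406,642.7
City of Wrenford: $406,642.7 × 0.0052 = $2,114.54204
Transit Authority: $406,642.7 × 0.0039 = $1,585.90653
Ferndale County: $406,642.7 × 0.0071 = $2,887.16317
Vance City ISD: $406,642.7 × 0.02292 = $9,320.250684
Total tax = $15,907.862424
Effective rate = $15,907.862424 ÷ $1,436,900 = 1.107% of market value

1.107%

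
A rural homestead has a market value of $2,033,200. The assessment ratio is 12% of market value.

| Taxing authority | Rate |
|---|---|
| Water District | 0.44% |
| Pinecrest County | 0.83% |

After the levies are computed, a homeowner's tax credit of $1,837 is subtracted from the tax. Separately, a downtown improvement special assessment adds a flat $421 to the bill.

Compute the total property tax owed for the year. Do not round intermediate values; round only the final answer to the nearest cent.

$1,682.60

Assessed value = $2,033,200 × 0.12 = $243,984
Water District: $243,984 × 0.0044 = $1,073.5296
Pinecrest County: $243,984 × 0.0083 = $2,025.0672
Levies subtotal = $3,098.5968
After credit = $3,098.5968 − $1,837 = $1,261.5968
Total = $1,261.5968 + $421 = $1,682.5968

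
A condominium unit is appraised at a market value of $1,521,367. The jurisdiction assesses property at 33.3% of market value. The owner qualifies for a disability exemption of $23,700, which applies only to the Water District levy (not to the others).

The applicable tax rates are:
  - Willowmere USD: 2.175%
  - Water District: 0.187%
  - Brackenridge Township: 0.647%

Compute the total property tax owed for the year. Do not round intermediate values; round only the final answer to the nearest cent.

$15,199.73

Assessed value = $1,521,367 × 0.333 = $506,615.211
Willowmere USD: $506,615.211 × 0.02175 = $11,018.88083925
Water District: ($506,615.211 − $23,700) × 0.00187 = $482,915.211 × 0.00187 = $903.05144457
Brackenridge Township: $506,615.211 × 0.00647 = $3,277.80041517
Total = $15,199.73269899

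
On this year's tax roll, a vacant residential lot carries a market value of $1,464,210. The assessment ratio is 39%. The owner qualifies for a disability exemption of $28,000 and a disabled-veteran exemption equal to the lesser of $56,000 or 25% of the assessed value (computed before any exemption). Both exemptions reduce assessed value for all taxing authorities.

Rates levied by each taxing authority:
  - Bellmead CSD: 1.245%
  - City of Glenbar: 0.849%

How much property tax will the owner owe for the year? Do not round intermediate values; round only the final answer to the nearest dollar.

$10,199

Assessed value = $1,464,210 × 0.39 = $571,041.9
Disabled-veteran exemption = min($56,000, 25% × $571,041.9) = min($56,000, $142,760.475) = $56,000 (dollar cap binds)
Taxable value = $571,041.9 − $28,000 − $56,000 = $487,041.9
Bellmead CSD: $487,041.9 × 0.01245 = $6,063.671655
City of Glenbar: $487,041.9 × 0.00849 = $4,134.985731
Total = $10,198.657386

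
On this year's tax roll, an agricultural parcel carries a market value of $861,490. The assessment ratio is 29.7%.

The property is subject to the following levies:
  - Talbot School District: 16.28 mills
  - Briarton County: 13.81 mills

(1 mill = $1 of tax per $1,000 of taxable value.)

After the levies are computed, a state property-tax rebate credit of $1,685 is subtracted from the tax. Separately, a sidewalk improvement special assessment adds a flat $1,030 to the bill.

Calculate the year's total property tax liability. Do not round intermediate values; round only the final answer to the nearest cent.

$7,043.90

Assessed value = $861,490 × 0.297 = $255,862.53
Talbot School District: $255,862.53 × 0.01628 = $4,165.4419884
Briarton County: $255,862.53 × 0.01381 = $3,533.4615393
Levies subtotal = $7,698.9035277
After credit = $7,698.9035277 − $1,685 = $6,013.9035277
Total = $6,013.9035277 + $1,030 = $7,043.9035277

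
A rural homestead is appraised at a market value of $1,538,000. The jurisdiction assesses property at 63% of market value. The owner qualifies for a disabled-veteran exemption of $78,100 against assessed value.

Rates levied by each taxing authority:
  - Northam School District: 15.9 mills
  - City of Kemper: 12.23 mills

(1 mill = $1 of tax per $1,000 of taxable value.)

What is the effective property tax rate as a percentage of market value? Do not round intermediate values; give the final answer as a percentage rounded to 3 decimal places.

Assessed value = $1,538,000 × 0.63 = $968,940
Taxable value = $968,940 − $78,100 = $890,840
Northam School District: $890,840 × 0.0159 = $14,164.356
City of Kemper: $890,840 × 0.01223 = $10,894.9732
Total tax = $25,059.3292
Effective rate = $25,059.3292 ÷ $1,538,000 = 1.629% of market value

1.629%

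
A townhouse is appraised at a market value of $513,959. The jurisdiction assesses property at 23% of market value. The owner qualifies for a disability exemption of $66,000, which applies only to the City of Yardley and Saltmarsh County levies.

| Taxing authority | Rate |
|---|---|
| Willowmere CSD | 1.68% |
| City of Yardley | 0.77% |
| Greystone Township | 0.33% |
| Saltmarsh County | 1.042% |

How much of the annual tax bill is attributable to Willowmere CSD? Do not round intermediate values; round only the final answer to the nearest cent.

Assessed value = $513,959 × 0.23 = $118,210.57
Willowmere CSD taxable value = $118,210.57 (exemption does not apply)
Willowmere CSD levy = $118,210.57 × 0.0168 = $1,985.937576

$1,985.94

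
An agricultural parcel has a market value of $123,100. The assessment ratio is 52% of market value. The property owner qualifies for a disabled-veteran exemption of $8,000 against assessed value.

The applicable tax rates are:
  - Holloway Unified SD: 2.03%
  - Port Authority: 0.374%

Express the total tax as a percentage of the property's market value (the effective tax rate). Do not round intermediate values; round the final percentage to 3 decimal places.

1.094%

Assessed value = $123,100 × 0.52 = $64,012
Taxable value = $64,012 − $8,000 = $56,012
Holloway Unified SD: $56,012 × 0.0203 = $1,137.0436
Port Authority: $56,012 × 0.00374 = $209.48488
Total tax = $1,346.52848
Effective rate = $1,346.52848 ÷ $123,100 = 1.094% of market value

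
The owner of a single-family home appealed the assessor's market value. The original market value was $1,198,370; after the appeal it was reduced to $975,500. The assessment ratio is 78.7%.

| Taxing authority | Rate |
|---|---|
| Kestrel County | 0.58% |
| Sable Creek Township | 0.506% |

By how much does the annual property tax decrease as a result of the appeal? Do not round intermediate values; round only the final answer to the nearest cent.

Old assessed value = $1,198,370 × 0.787 = $943,117.19
New assessed value = $975,500 × 0.787 = $767,718.5
Combined rate = 0.0058 + 0.00506 = 0.01086
Old tax = $943,117.19 × 0.01086 = $10,242.2526834
New tax = $767,718.5 × 0.01086 = $8,337.42291
Reduction = $10,242.2526834 − $8,337.42291 = $1,904.8297734

$1,904.83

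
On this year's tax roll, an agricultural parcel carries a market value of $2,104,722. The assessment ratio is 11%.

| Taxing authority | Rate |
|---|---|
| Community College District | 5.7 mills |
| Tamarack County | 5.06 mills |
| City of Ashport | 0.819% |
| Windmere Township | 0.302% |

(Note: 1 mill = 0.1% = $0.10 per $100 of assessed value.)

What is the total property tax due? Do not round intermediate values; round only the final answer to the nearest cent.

Assessed value = $2,104,722 × 0.11 = $231,519.42
Community College District: $231,519.42 × 0.0057 = $1,319.660694
Tamarack County: $231,519.42 × 0.00506 = $1,171.4882652
City of Ashport: $231,519.42 × 0.00819 = $1,896.1440498
Windmere Township: $231,519.42 × 0.00302 = $699.1886484
Total = $5,086.4816574

$5,086.48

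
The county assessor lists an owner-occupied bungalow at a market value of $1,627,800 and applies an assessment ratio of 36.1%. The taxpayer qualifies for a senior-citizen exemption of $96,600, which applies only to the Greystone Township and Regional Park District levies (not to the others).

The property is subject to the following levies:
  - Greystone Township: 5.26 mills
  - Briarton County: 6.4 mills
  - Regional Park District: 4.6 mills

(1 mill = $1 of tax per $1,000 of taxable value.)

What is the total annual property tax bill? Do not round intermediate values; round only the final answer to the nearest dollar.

$8,602

Assessed value = $1,627,800 × 0.361 = $587,635.8
Greystone Township: ($587,635.8 − $96,600) × 0.00526 = $491,035.8 × 0.00526 = $2,582.848308
Briarton County: $587,635.8 × 0.0064 = $3,760.86912
Regional Park District: ($587,635.8 − $96,600) × 0.0046 = $491,035.8 × 0.0046 = $2,258.76468
Total = $8,602.482108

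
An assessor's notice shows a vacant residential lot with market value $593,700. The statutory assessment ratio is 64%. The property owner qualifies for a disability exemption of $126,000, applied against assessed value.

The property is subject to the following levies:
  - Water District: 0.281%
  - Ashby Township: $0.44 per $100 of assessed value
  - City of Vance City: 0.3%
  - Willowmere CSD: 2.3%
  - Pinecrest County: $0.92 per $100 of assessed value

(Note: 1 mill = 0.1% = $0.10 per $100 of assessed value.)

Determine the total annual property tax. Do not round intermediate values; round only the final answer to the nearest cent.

$10,770.78

Assessed value = $593,700 × 0.64 = $379,968
Taxable value = $379,968 − $126,000 = $253,968
Water District: $253,968 × 0.00281 = $713.65008
Ashby Township: $253,968 × 0.0044 = $1,117.4592
City of Vance City: $253,968 × 0.003 = $761.904
Willowmere CSD: $253,968 × 0.023 = $5,841.264
Pinecrest County: $253,968 × 0.0092 = $2,336.5056
Total = $10,770.78288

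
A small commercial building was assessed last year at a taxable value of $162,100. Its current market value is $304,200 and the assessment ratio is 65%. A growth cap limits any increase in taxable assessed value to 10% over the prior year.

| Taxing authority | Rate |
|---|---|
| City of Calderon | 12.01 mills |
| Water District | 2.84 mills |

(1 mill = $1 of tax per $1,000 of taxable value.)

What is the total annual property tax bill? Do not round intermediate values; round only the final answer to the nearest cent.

Uncapped assessed value = $304,200 × 0.65 = $197,730
Cap limit = $162,100 × 1.1 = $178,310
Taxable assessed value = min($197,730, $178,310) = $178,310 (cap binds)
City of Calderon: $178,310 × 0.01201 = $2,141.5031
Water District: $178,310 × 0.00284 = $506.4004
Total = $2,647.9035

$2,647.90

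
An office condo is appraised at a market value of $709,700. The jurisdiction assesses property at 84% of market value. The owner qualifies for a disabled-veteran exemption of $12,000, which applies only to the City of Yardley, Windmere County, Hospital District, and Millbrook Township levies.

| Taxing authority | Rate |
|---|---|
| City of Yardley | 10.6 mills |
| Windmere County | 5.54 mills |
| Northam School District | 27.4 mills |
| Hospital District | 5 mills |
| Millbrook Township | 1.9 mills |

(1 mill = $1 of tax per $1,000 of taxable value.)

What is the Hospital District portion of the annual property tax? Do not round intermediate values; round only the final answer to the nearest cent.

Assessed value = $709,700 × 0.84 = $596,148
Hospital District taxable value = $596,148 − $12,000 = $584,148
Hospital District levy = $584,148 × 0.005 = $2,920.74

$2,920.74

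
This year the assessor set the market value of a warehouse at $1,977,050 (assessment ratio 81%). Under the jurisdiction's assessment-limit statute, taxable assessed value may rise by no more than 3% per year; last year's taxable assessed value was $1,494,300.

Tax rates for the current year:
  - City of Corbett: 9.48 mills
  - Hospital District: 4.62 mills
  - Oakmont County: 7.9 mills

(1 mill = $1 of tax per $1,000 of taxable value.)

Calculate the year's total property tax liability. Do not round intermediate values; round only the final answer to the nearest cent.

Uncapped assessed value = $1,977,050 × 0.81 = $1,601,410.5
Cap limit = $1,494,300 × 1.03 = $1,539,129
Taxable assessed value = min($1,601,410.5, $1,539,129) = $1,539,129 (cap binds)
City of Corbett: $1,539,129 × 0.00948 = $14,590.94292
Hospital District: $1,539,129 × 0.00462 = $7,110.77598
Oakmont County: $1,539,129 × 0.0079 = $12,159.1191
Total = $33,860.838

$33,860.84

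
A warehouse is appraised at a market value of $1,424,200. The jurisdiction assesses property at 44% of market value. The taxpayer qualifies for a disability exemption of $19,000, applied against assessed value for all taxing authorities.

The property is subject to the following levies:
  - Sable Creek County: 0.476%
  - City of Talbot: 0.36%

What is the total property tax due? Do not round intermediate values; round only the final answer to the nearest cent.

Assessed value = $1,424,200 × 0.44 = $626,648
Taxable value = $626,648 − $19,000 = $607,648
Sable Creek County: $607,648 × 0.00476 = $2,892.40448
City of Talbot: $607,648 × 0.0036 = $2,187.5328
Total = $2,892.40448 + $2,187.5328 = $5,079.93728

$5,079.94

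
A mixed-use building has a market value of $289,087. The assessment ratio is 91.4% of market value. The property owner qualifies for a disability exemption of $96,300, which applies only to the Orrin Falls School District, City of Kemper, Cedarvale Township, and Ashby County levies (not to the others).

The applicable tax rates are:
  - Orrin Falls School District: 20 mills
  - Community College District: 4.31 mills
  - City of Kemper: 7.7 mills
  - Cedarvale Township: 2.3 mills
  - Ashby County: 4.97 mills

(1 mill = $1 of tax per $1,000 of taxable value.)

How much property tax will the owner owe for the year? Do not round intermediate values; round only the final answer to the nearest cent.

$7,011.17

Assessed value = $289,087 × 0.914 = $264,225.518
Orrin Falls School District: ($264,225.518 − $96,300) × 0.02 = $167,925.518 × 0.02 = $3,358.51036
Community College District: $264,225.518 × 0.00431 = $1,138.81198258
City of Kemper: ($264,225.518 − $96,300) × 0.0077 = $167,925.518 × 0.0077 = $1,293.0264886
Cedarvale Township: ($264,225.518 − $96,300) × 0.0023 = $167,925.518 × 0.0023 = $386.2286914
Ashby County: ($264,225.518 − $96,300) × 0.00497 = $167,925.518 × 0.00497 = $834.58982446
Total = $7,011.16734704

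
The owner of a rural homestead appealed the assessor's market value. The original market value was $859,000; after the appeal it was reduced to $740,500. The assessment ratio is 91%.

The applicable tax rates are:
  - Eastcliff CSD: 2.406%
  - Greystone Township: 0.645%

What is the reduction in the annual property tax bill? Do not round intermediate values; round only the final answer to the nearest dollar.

$3,290

Old assessed value = $859,000 × 0.91 = $781,690
New assessed value = $740,500 × 0.91 = $673,855
Combined rate = 0.02406 + 0.00645 = 0.03051
Old tax = $781,690 × 0.03051 = $23,849.3619
New tax = $673,855 × 0.03051 = $20,559.31605
Reduction = $23,849.3619 − $20,559.31605 = $3,290.04585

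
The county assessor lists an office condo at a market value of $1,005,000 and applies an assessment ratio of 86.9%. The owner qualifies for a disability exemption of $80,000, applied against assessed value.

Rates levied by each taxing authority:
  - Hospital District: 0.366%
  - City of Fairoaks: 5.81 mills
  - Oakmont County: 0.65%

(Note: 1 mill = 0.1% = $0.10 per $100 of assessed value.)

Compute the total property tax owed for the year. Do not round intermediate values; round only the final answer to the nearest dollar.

$12,670

Assessed value = $1,005,000 × 0.869 = $873,345
Taxable value = $873,345 − $80,000 = $793,345
Hospital District: $793,345 × 0.00366 = $2,903.6427
City of Fairoaks: $793,345 × 0.00581 = $4,609.33445
Oakmont County: $793,345 × 0.0065 = $5,156.7425
Total = $12,669.71965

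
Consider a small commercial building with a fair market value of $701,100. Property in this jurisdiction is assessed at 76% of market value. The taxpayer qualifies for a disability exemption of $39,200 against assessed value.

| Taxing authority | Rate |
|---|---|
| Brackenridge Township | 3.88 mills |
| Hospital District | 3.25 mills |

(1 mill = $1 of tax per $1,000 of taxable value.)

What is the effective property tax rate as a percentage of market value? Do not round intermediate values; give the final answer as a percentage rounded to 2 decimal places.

0.50%

Assessed value = $701,100 × 0.76 = $532,836
Taxable value = $532,836 − $39,200 = $493,636
Brackenridge Township: $493,636 × 0.00388 = $1,915.30768
Hospital District: $493,636 × 0.00325 = $1,604.317
Total tax = $3,519.62468
Effective rate = $3,519.62468 ÷ $701,100 = 0.50% of market value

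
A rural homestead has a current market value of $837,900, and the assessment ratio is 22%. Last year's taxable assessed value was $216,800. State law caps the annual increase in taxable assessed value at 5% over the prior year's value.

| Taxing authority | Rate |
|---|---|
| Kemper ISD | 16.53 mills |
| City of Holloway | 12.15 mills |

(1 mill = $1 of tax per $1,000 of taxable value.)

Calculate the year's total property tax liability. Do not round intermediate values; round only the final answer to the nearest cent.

Uncapped assessed value = $837,900 × 0.22 = $184,338
Cap limit = $216,800 × 1.05 = $227,640
Taxable assessed value = min($184,338, $227,640) = $184,338 (cap does not bind)
Kemper ISD: $184,338 × 0.01653 = $3,047.10714
City of Holloway: $184,338 × 0.01215 = $2,239.7067
Total = $5,286.81384

$5,286.81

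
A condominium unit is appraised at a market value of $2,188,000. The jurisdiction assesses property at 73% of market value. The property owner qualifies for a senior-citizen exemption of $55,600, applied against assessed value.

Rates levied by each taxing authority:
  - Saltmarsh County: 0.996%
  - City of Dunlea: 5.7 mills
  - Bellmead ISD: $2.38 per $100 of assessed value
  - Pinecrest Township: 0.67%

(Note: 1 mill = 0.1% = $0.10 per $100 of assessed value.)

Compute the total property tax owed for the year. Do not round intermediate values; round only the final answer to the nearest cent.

Assessed value = $2,188,000 × 0.73 = $1,597,240
Taxable value = $1,597,240 − $55,600 = $1,541,640
Saltmarsh County: $1,541,640 × 0.00996 = $15,354.7344
City of Dunlea: $1,541,640 × 0.0057 = $8,787.348
Bellmead ISD: $1,541,640 × 0.0238 = $36,691.032
Pinecrest Township: $1,541,640 × 0.0067 = $10,328.988
Total = $71,162.1024

$71,162.10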